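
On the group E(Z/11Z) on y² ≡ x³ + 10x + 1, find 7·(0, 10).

(1, 1)

Write Q = (0, 10).
Repeated addition: build up to 7Q.
2Q: tangent at (0, 10): λ = (3·0² + 10)/(2·10) ≡ 10/9. 9⁻¹ ≡ 5 (mod 11), so λ ≡ 10·5 ≡ 6.
  x = λ² - 0 - 0 = 36 - 0 ≡ 3; y = λ·(0 - 3) - 10 ≡ 5. → (3, 5)
3Q: (3, 5) + (0, 10). λ = (10 - 5)/(0 - 3) ≡ 5/8 mod 11. 8⁻¹ ≡ 7 (mod 11), so λ ≡ 2.
  x = λ² - 3 - 0 = 4 - 3 ≡ 1; y = λ·(3 - 1) - 5 ≡ 10. → (1, 10)
4Q: (1, 10) + (0, 10). λ = (10 - 10)/(0 - 1) ≡ 0/10 mod 11. 10⁻¹ ≡ 10 (mod 11) since 10·10 = 100 ≡ 1, so λ ≡ 0.
  x = λ² - 1 - 0 = 0 - 1 ≡ 10; y = λ·(1 - 10) - 10 ≡ 1. → (10, 1)
5Q: (10, 1) + (0, 10). λ = (10 - 1)/(0 - 10) ≡ 9/1 mod 11. 1⁻¹ ≡ 1 (mod 11), so λ ≡ 9.
  x = λ² - 10 - 0 = 81 - 10 ≡ 5; y = λ·(10 - 5) - 1 ≡ 0. → (5, 0)
6Q: (5, 0) + (0, 10). λ = (10 - 0)/(0 - 5) ≡ 10/6 mod 11. 6⁻¹ ≡ 2 (mod 11), so λ ≡ 9.
  x = λ² - 5 - 0 = 81 - 5 ≡ 10; y = λ·(5 - 10) - 0 ≡ 10. → (10, 10)
7Q: (10, 10) + (0, 10). λ = (10 - 10)/(0 - 10) ≡ 0/1 mod 11. 1⁻¹ ≡ 1 (mod 11), so λ ≡ 0.
  x = λ² - 10 - 0 = 0 - 10 ≡ 1; y = λ·(10 - 1) - 10 ≡ 1. → (1, 1)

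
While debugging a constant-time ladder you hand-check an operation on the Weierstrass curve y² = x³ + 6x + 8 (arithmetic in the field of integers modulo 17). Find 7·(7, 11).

(1, 7)

Write G = (7, 11).
Repeated addition: build up to 7G.
2G: tangent at (7, 11): λ = (3·7² + 6)/(2·11) ≡ 0/5. 5⁻¹ ≡ 7 (mod 17), so λ ≡ 0·7 ≡ 0.
  x = λ² - 7 - 7 = 0 - 14 ≡ 3; y = λ·(7 - 3) - 11 ≡ 6. → (3, 6)
3G: (3, 6) + (7, 11). λ = (11 - 6)/(7 - 3) ≡ 5/4 mod 17. 4⁻¹ ≡ 13 (mod 17) since 4·13 = 52 ≡ 1, so λ ≡ 14.
  x = λ² - 3 - 7 = 196 - 10 ≡ 16; y = λ·(3 - 16) - 6 ≡ 16. → (16, 16)
4G: (16, 16) + (7, 11). λ = (11 - 16)/(7 - 16) ≡ 12/8 mod 17. 8⁻¹ ≡ 15 (mod 17) since 8·15 = 120 ≡ 1, so λ ≡ 10.
  x = λ² - 16 - 7 = 100 - 23 ≡ 9; y = λ·(16 - 9) - 16 ≡ 3. → (9, 3)
5G: (9, 3) + (7, 11). λ = (11 - 3)/(7 - 9) ≡ 8/15 mod 17. 15⁻¹ ≡ 8 (mod 17) since 15·8 = 120 ≡ 1, so λ ≡ 13.
  x = λ² - 9 - 7 = 169 - 16 ≡ 0; y = λ·(9 - 0) - 3 ≡ 12. → (0, 12)
6G: (0, 12) + (7, 11). λ = (11 - 12)/(7 - 0) ≡ 16/7 mod 17. 7⁻¹ ≡ 5 (mod 17) since 7·5 = 35 ≡ 1, so λ ≡ 12.
  x = λ² - 0 - 7 = 144 - 7 ≡ 1; y = λ·(0 - 1) - 12 ≡ 10. → (1, 10)
7G: (1, 10) + (7, 11). λ = (11 - 10)/(7 - 1) ≡ 1/6 mod 17. 6⁻¹ ≡ 3 (mod 17), so λ ≡ 3.
  x = λ² - 1 - 7 = 9 - 8 ≡ 1; y = λ·(1 - 1) - 10 ≡ 7. → (1, 7)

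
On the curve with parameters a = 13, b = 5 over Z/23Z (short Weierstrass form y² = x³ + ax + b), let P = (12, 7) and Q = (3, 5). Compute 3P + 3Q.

(16, 13)

First 3P:
Repeated addition: build up to 3P.
2P: tangent at (12, 7): λ = (3·12² + 13)/(2·7) ≡ 8/14. 14⁻¹ ≡ 5 (mod 23) since 14·5 = 70 ≡ 1, so λ ≡ 8·5 ≡ 17.
  x = λ² - 12 - 12 = 289 - 24 ≡ 12; y = λ·(12 - 12) - 7 ≡ 16. → (12, 16)
3P: (12, 16) + (12, 7): same x and y₁ ≡ -y₂, so the sum is O.
3P = O.
Next 3Q:
Repeated addition: build up to 3Q.
2Q: tangent at (3, 5): λ = (3·3² + 13)/(2·5) ≡ 17/10. 10⁻¹ ≡ 7 (mod 23), so λ ≡ 17·7 ≡ 4.
  x = λ² - 3 - 3 = 16 - 6 ≡ 10; y = λ·(3 - 10) - 5 ≡ 13. → (10, 13)
3Q: (10, 13) + (3, 5). λ = (5 - 13)/(3 - 10) ≡ 15/16 mod 23. 16⁻¹ ≡ 13 (mod 23), so λ ≡ 11.
  x = λ² - 10 - 3 = 121 - 13 ≡ 16; y = λ·(10 - 16) - 13 ≡ 13. → (16, 13)
3Q = (16, 13).
Finally 3P + 3Q:
O + (16, 13) = (16, 13) (identity).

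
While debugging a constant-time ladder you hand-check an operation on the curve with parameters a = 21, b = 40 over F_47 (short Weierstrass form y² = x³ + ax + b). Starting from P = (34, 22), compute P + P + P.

(45, 32)

Repeated addition: build up to 3P.
2P: tangent at (34, 22): λ = (3·34² + 21)/(2·22) ≡ 11/44. 44⁻¹ ≡ 31 (mod 47), so λ ≡ 11·31 ≡ 12.
  x = λ² - 34 - 34 = 144 - 68 ≡ 29; y = λ·(34 - 29) - 22 ≡ 38. → (29, 38)
3P: (29, 38) + (34, 22). λ = (22 - 38)/(34 - 29) ≡ 31/5 mod 47. 5⁻¹ ≡ 19 (mod 47), so λ ≡ 25.
  x = λ² - 29 - 34 = 625 - 63 ≡ 45; y = λ·(29 - 45) - 38 ≡ 32. → (45, 32)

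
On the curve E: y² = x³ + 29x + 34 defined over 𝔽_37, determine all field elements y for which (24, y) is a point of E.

x³ + 29x + 34 = 14554 ≡ 13 (mod 37).
13 is a non-residue mod 37; no y exists.

none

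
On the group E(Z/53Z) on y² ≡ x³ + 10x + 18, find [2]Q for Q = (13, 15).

(17, 15)

tangent at (13, 15): λ = (3·13² + 10)/(2·15) ≡ 40/30. 30⁻¹ ≡ 23 (mod 53) since 30·23 = 690 ≡ 1, so λ ≡ 40·23 ≡ 19.
  x = λ² - 13 - 13 = 361 - 26 ≡ 17; y = λ·(13 - 17) - 15 ≡ 15. → (17, 15)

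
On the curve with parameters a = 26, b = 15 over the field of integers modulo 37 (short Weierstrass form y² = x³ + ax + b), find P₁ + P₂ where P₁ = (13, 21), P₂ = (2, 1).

(13, 21) + (2, 1). λ = (1 - 21)/(2 - 13) ≡ 17/26 mod 37. 26⁻¹ ≡ 10 (mod 37) since 26·10 = 260 ≡ 1, so λ ≡ 22.
  x = λ² - 13 - 2 = 484 - 15 ≡ 25; y = λ·(13 - 25) - 21 ≡ 11. → (25, 11)

(25, 11)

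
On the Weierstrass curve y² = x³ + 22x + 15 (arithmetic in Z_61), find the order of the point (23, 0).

2P: (23, 0) + (23, 0): same x and y₁ ≡ -y₂, so the sum is the point at infinity.
2P = the point at infinity, so the order is 2.

2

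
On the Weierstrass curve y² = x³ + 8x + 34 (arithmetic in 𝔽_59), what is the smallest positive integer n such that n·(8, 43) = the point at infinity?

7

2P: tangent at (8, 43): λ = (3·8² + 8)/(2·43) ≡ 23/27. 27⁻¹ ≡ 35 (mod 59), so λ ≡ 23·35 ≡ 38.
  x = λ² - 8 - 8 = 1444 - 16 ≡ 12; y = λ·(8 - 12) - 43 ≡ 41. → (12, 41)
3P: (12, 41) + (8, 43). λ = (43 - 41)/(8 - 12) ≡ 2/55 mod 59. 55⁻¹ ≡ 44 (mod 59) since 55·44 = 2420 ≡ 1, so λ ≡ 29.
  x = λ² - 12 - 8 = 841 - 20 ≡ 54; y = λ·(12 - 54) - 41 ≡ 39. → (54, 39)
4P: (54, 39) + (8, 43). λ = (43 - 39)/(8 - 54) ≡ 4/13 mod 59. 13⁻¹ ≡ 50 (mod 59), so λ ≡ 23.
  x = λ² - 54 - 8 = 529 - 62 ≡ 54; y = λ·(54 - 54) - 39 ≡ 20. → (54, 20)
5P: (54, 20) + (8, 43). λ = (43 - 20)/(8 - 54) ≡ 23/13 mod 59. 13⁻¹ ≡ 50 (mod 59), so λ ≡ 29.
  x = λ² - 54 - 8 = 841 - 62 ≡ 12; y = λ·(54 - 12) - 20 ≡ 18. → (12, 18)
6P: (12, 18) + (8, 43). λ = (43 - 18)/(8 - 12) ≡ 25/55 mod 59. 55⁻¹ ≡ 44 (mod 59) since 55·44 = 2420 ≡ 1, so λ ≡ 38.
  x = λ² - 12 - 8 = 1444 - 20 ≡ 8; y = λ·(12 - 8) - 18 ≡ 16. → (8, 16)
7P: (8, 16) + (8, 43): same x and y₁ ≡ -y₂, so the sum is the point at infinity.
7P = the point at infinity, so the order is 7.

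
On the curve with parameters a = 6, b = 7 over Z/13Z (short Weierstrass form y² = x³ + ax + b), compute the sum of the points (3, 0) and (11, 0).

(3, 0) + (11, 0). λ = (0 - 0)/(11 - 3) ≡ 0/8 mod 13. 8⁻¹ ≡ 5 (mod 13), so λ ≡ 0.
  x = λ² - 3 - 11 = 0 - 14 ≡ 12; y = λ·(3 - 12) - 0 ≡ 0. → (12, 0)

(12, 0)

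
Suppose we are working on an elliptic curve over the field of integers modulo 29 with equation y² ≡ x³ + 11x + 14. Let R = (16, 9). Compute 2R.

tangent at (16, 9): λ = (3·16² + 11)/(2·9) ≡ 25/18. 18⁻¹ ≡ 21 (mod 29), so λ ≡ 25·21 ≡ 3.
  x = λ² - 16 - 16 = 9 - 32 ≡ 6; y = λ·(16 - 6) - 9 ≡ 21. → (6, 21)

(6, 21)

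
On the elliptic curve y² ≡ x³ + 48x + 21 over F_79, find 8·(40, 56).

(21, 39)

Write G = (40, 56).
Double-and-add on 8 = (1000)₂. Start with G = (40, 56) for the leading 1-bit.
double: tangent at (40, 56): λ = (3·40² + 48)/(2·56) ≡ 29/33. 33⁻¹ ≡ 12 (mod 79), so λ ≡ 29·12 ≡ 32.
  x = λ² - 40 - 40 = 1024 - 80 ≡ 75; y = λ·(40 - 75) - 56 ≡ 9. → (75, 9)
double: tangent at (75, 9): λ = (3·75² + 48)/(2·9) ≡ 17/18. 18⁻¹ ≡ 22 (mod 79), so λ ≡ 17·22 ≡ 58.
  x = λ² - 75 - 75 = 3364 - 150 ≡ 54; y = λ·(75 - 54) - 9 ≡ 24. → (54, 24)
double: tangent at (54, 24): λ = (3·54² + 48)/(2·24) ≡ 27/48. 48⁻¹ ≡ 28 (mod 79) since 48·28 = 1344 ≡ 1, so λ ≡ 27·28 ≡ 45.
  x = λ² - 54 - 54 = 2025 - 108 ≡ 21; y = λ·(54 - 21) - 24 ≡ 39. → (21, 39)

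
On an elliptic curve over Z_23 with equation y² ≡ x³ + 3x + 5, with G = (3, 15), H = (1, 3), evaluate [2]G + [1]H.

First 2G:
Repeated addition: build up to 2G.
2G: tangent at (3, 15): λ = (3·3² + 3)/(2·15) ≡ 7/7. 7⁻¹ ≡ 10 (mod 23) since 7·10 = 70 ≡ 1, so λ ≡ 7·10 ≡ 1.
  x = λ² - 3 - 3 = 1 - 6 ≡ 18; y = λ·(3 - 18) - 15 ≡ 16. → (18, 16)
2G = (18, 16).
Finally 2G + H:
(18, 16) + (1, 3). λ = (3 - 16)/(1 - 18) ≡ 10/6 mod 23. 6⁻¹ ≡ 4 (mod 23) since 6·4 = 24 ≡ 1, so λ ≡ 17.
  x = λ² - 18 - 1 = 289 - 19 ≡ 17; y = λ·(18 - 17) - 16 ≡ 1. → (17, 1)

(17, 1)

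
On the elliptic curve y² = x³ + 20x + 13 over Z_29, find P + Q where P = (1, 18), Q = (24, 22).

(27, 9)

(1, 18) + (24, 22). λ = (22 - 18)/(24 - 1) ≡ 4/23 mod 29. 23⁻¹ ≡ 24 (mod 29), so λ ≡ 9.
  x = λ² - 1 - 24 = 81 - 25 ≡ 27; y = λ·(1 - 27) - 18 ≡ 9. → (27, 9)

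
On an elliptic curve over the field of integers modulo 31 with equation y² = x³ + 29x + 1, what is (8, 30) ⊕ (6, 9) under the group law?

(8, 30) + (6, 9). λ = (9 - 30)/(6 - 8) ≡ 10/29 mod 31. 29⁻¹ ≡ 15 (mod 31), so λ ≡ 26.
  x = λ² - 8 - 6 = 676 - 14 ≡ 11; y = λ·(8 - 11) - 30 ≡ 16. → (11, 16)

(11, 16)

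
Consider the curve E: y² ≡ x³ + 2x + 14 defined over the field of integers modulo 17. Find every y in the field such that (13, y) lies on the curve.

x³ + 2x + 14 = 2237 ≡ 10 (mod 17).
10 is a non-residue mod 17; no y exists.

none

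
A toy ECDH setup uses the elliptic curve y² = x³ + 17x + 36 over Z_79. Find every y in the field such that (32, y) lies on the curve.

22, 57

x³ + 17x + 36 = 33348 ≡ 10 (mod 79).
Square roots of 10 mod 79: 22 and 57 (since 22² = 484 ≡ 10).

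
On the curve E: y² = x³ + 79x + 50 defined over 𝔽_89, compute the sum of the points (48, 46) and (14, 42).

(48, 46) + (14, 42). λ = (42 - 46)/(14 - 48) ≡ 85/55 mod 89. 55⁻¹ ≡ 34 (mod 89), so λ ≡ 42.
  x = λ² - 48 - 14 = 1764 - 62 ≡ 11; y = λ·(48 - 11) - 46 ≡ 84. → (11, 84)

(11, 84)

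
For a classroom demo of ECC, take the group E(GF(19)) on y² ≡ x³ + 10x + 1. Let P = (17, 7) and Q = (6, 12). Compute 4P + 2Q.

(18, 3)

First 4P:
Double-and-add on 4 = (100)₂. Start with P = (17, 7) for the leading 1-bit.
double: tangent at (17, 7): λ = (3·17² + 10)/(2·7) ≡ 3/14. 14⁻¹ ≡ 15 (mod 19), so λ ≡ 3·15 ≡ 7.
  x = λ² - 17 - 17 = 49 - 34 ≡ 15; y = λ·(17 - 15) - 7 ≡ 7. → (15, 7)
double: tangent at (15, 7): λ = (3·15² + 10)/(2·7) ≡ 1/14. 14⁻¹ ≡ 15 (mod 19), so λ ≡ 1·15 ≡ 15.
  x = λ² - 15 - 15 = 225 - 30 ≡ 5; y = λ·(15 - 5) - 7 ≡ 10. → (5, 10)
4P = (5, 10).
Next 2Q:
Repeated addition: build up to 2Q.
2Q: tangent at (6, 12): λ = (3·6² + 10)/(2·12) ≡ 4/5. 5⁻¹ ≡ 4 (mod 19) since 5·4 = 20 ≡ 1, so λ ≡ 4·4 ≡ 16.
  x = λ² - 6 - 6 = 256 - 12 ≡ 16; y = λ·(6 - 16) - 12 ≡ 18. → (16, 18)
2Q = (16, 18).
Finally 4P + 2Q:
(5, 10) + (16, 18). λ = (18 - 10)/(16 - 5) ≡ 8/11 mod 19. 11⁻¹ ≡ 7 (mod 19) since 11·7 = 77 ≡ 1, so λ ≡ 18.
  x = λ² - 5 - 16 = 324 - 21 ≡ 18; y = λ·(5 - 18) - 10 ≡ 3. → (18, 3)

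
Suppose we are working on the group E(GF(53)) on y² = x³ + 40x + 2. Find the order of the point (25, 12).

10

2P: tangent at (25, 12): λ = (3·25² + 40)/(2·12) ≡ 7/24. 24⁻¹ ≡ 42 (mod 53), so λ ≡ 7·42 ≡ 29.
  x = λ² - 25 - 25 = 841 - 50 ≡ 49; y = λ·(25 - 49) - 12 ≡ 34. → (49, 34)
3P: (49, 34) + (25, 12). λ = (12 - 34)/(25 - 49) ≡ 31/29 mod 53. 29⁻¹ ≡ 11 (mod 53) since 29·11 = 319 ≡ 1, so λ ≡ 23.
  x = λ² - 49 - 25 = 529 - 74 ≡ 31; y = λ·(49 - 31) - 34 ≡ 9. → (31, 9)
4P: (31, 9) + (25, 12). λ = (12 - 9)/(25 - 31) ≡ 3/47 mod 53. 47⁻¹ ≡ 44 (mod 53) since 47·44 = 2068 ≡ 1, so λ ≡ 26.
  x = λ² - 31 - 25 = 676 - 56 ≡ 37; y = λ·(31 - 37) - 9 ≡ 47. → (37, 47)
5P: (37, 47) + (25, 12). λ = (12 - 47)/(25 - 37) ≡ 18/41 mod 53. 41⁻¹ ≡ 22 (mod 53), so λ ≡ 25.
  x = λ² - 37 - 25 = 625 - 62 ≡ 33; y = λ·(37 - 33) - 47 ≡ 0. → (33, 0)
6P: (33, 0) + (25, 12). λ = (12 - 0)/(25 - 33) ≡ 12/45 mod 53. 45⁻¹ ≡ 33 (mod 53) since 45·33 = 1485 ≡ 1, so λ ≡ 25.
  x = λ² - 33 - 25 = 625 - 58 ≡ 37; y = λ·(33 - 37) - 0 ≡ 6. → (37, 6)
7P: (37, 6) + (25, 12). λ = (12 - 6)/(25 - 37) ≡ 6/41 mod 53. 41⁻¹ ≡ 22 (mod 53), so λ ≡ 26.
  x = λ² - 37 - 25 = 676 - 62 ≡ 31; y = λ·(37 - 31) - 6 ≡ 44. → (31, 44)
8P: (31, 44) + (25, 12). λ = (12 - 44)/(25 - 31) ≡ 21/47 mod 53. 47⁻¹ ≡ 44 (mod 53) since 47·44 = 2068 ≡ 1, so λ ≡ 23.
  x = λ² - 31 - 25 = 529 - 56 ≡ 49; y = λ·(31 - 49) - 44 ≡ 19. → (49, 19)
9P: (49, 19) + (25, 12). λ = (12 - 19)/(25 - 49) ≡ 46/29 mod 53. 29⁻¹ ≡ 11 (mod 53), so λ ≡ 29.
  x = λ² - 49 - 25 = 841 - 74 ≡ 25; y = λ·(49 - 25) - 19 ≡ 41. → (25, 41)
10P: (25, 41) + (25, 12): same x and y₁ ≡ -y₂, so the sum is O.
10P = O, so the order is 10.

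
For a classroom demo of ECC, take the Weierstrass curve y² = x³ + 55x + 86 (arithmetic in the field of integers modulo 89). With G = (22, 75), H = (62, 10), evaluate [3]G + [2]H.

First 3G:
Repeated addition: build up to 3G.
2G: tangent at (22, 75): λ = (3·22² + 55)/(2·75) ≡ 83/61. 61⁻¹ ≡ 54 (mod 89) since 61·54 = 3294 ≡ 1, so λ ≡ 83·54 ≡ 32.
  x = λ² - 22 - 22 = 1024 - 44 ≡ 1; y = λ·(22 - 1) - 75 ≡ 63. → (1, 63)
3G: (1, 63) + (22, 75). λ = (75 - 63)/(22 - 1) ≡ 12/21 mod 89. 21⁻¹ ≡ 17 (mod 89) since 21·17 = 357 ≡ 1, so λ ≡ 26.
  x = λ² - 1 - 22 = 676 - 23 ≡ 30; y = λ·(1 - 30) - 63 ≡ 73. → (30, 73)
3G = (30, 73).
Next 2H:
Repeated addition: build up to 2H.
2H: tangent at (62, 10): λ = (3·62² + 55)/(2·10) ≡ 17/20. 20⁻¹ ≡ 49 (mod 89), so λ ≡ 17·49 ≡ 32.
  x = λ² - 62 - 62 = 1024 - 124 ≡ 10; y = λ·(62 - 10) - 10 ≡ 52. → (10, 52)
2H = (10, 52).
Finally 3G + 2H:
(30, 73) + (10, 52). λ = (52 - 73)/(10 - 30) ≡ 68/69 mod 89. 69⁻¹ ≡ 40 (mod 89), so λ ≡ 50.
  x = λ² - 30 - 10 = 2500 - 40 ≡ 57; y = λ·(30 - 57) - 73 ≡ 1. → (57, 1)

(57, 1)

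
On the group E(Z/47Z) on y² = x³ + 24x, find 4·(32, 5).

(36, 12)

Write Q = (32, 5).
Repeated addition: build up to 4Q.
2Q: tangent at (32, 5): λ = (3·32² + 24)/(2·5) ≡ 41/10. 10⁻¹ ≡ 33 (mod 47) since 10·33 = 330 ≡ 1, so λ ≡ 41·33 ≡ 37.
  x = λ² - 32 - 32 = 1369 - 64 ≡ 36; y = λ·(32 - 36) - 5 ≡ 35. → (36, 35)
3Q: (36, 35) + (32, 5). λ = (5 - 35)/(32 - 36) ≡ 17/43 mod 47. 43⁻¹ ≡ 35 (mod 47), so λ ≡ 31.
  x = λ² - 36 - 32 = 961 - 68 ≡ 0; y = λ·(36 - 0) - 35 ≡ 0. → (0, 0)
4Q: (0, 0) + (32, 5). λ = (5 - 0)/(32 - 0) ≡ 5/32 mod 47. 32⁻¹ ≡ 25 (mod 47), so λ ≡ 31.
  x = λ² - 0 - 32 = 961 - 32 ≡ 36; y = λ·(0 - 36) - 0 ≡ 12. → (36, 12)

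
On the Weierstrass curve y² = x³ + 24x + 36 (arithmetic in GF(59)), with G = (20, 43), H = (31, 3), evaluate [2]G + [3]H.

First 2G:
Repeated addition: build up to 2G.
2G: tangent at (20, 43): λ = (3·20² + 24)/(2·43) ≡ 44/27. 27⁻¹ ≡ 35 (mod 59) since 27·35 = 945 ≡ 1, so λ ≡ 44·35 ≡ 6.
  x = λ² - 20 - 20 = 36 - 40 ≡ 55; y = λ·(20 - 55) - 43 ≡ 42. → (55, 42)
2G = (55, 42).
Next 3H:
Repeated addition: build up to 3H.
2H: tangent at (31, 3): λ = (3·31² + 24)/(2·3) ≡ 16/6. 6⁻¹ ≡ 10 (mod 59) since 6·10 = 60 ≡ 1, so λ ≡ 16·10 ≡ 42.
  x = λ² - 31 - 31 = 1764 - 62 ≡ 50; y = λ·(31 - 50) - 3 ≡ 25. → (50, 25)
3H: (50, 25) + (31, 3). λ = (3 - 25)/(31 - 50) ≡ 37/40 mod 59. 40⁻¹ ≡ 31 (mod 59), so λ ≡ 26.
  x = λ² - 50 - 31 = 676 - 81 ≡ 5; y = λ·(50 - 5) - 25 ≡ 24. → (5, 24)
3H = (5, 24).
Finally 2G + 3H:
(55, 42) + (5, 24). λ = (24 - 42)/(5 - 55) ≡ 41/9 mod 59. 9⁻¹ ≡ 46 (mod 59), so λ ≡ 57.
  x = λ² - 55 - 5 = 3249 - 60 ≡ 3; y = λ·(55 - 3) - 42 ≡ 31. → (3, 31)

(3, 31)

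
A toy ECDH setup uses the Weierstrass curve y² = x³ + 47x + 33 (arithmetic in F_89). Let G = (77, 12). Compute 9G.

Repeated addition: build up to 9G.
2G: tangent at (77, 12): λ = (3·77² + 47)/(2·12) ≡ 34/24. 24⁻¹ ≡ 26 (mod 89) since 24·26 = 624 ≡ 1, so λ ≡ 34·26 ≡ 83.
  x = λ² - 77 - 77 = 6889 - 154 ≡ 60; y = λ·(77 - 60) - 12 ≡ 64. → (60, 64)
3G: (60, 64) + (77, 12). λ = (12 - 64)/(77 - 60) ≡ 37/17 mod 89. 17⁻¹ ≡ 21 (mod 89), so λ ≡ 65.
  x = λ² - 60 - 77 = 4225 - 137 ≡ 83; y = λ·(60 - 83) - 64 ≡ 43. → (83, 43)
4G: (83, 43) + (77, 12). λ = (12 - 43)/(77 - 83) ≡ 58/83 mod 89. 83⁻¹ ≡ 74 (mod 89), so λ ≡ 20.
  x = λ² - 83 - 77 = 400 - 160 ≡ 62; y = λ·(83 - 62) - 43 ≡ 21. → (62, 21)
5G: (62, 21) + (77, 12). λ = (12 - 21)/(77 - 62) ≡ 80/15 mod 89. 15⁻¹ ≡ 6 (mod 89) since 15·6 = 90 ≡ 1, so λ ≡ 35.
  x = λ² - 62 - 77 = 1225 - 139 ≡ 18; y = λ·(62 - 18) - 21 ≡ 6. → (18, 6)
6G: (18, 6) + (77, 12). λ = (12 - 6)/(77 - 18) ≡ 6/59 mod 89. 59⁻¹ ≡ 86 (mod 89) since 59·86 = 5074 ≡ 1, so λ ≡ 71.
  x = λ² - 18 - 77 = 5041 - 95 ≡ 51; y = λ·(18 - 51) - 6 ≡ 54. → (51, 54)
7G: (51, 54) + (77, 12). λ = (12 - 54)/(77 - 51) ≡ 47/26 mod 89. 26⁻¹ ≡ 24 (mod 89), so λ ≡ 60.
  x = λ² - 51 - 77 = 3600 - 128 ≡ 1; y = λ·(51 - 1) - 54 ≡ 9. → (1, 9)
8G: (1, 9) + (77, 12). λ = (12 - 9)/(77 - 1) ≡ 3/76 mod 89. 76⁻¹ ≡ 41 (mod 89) since 76·41 = 3116 ≡ 1, so λ ≡ 34.
  x = λ² - 1 - 77 = 1156 - 78 ≡ 10; y = λ·(1 - 10) - 9 ≡ 41. → (10, 41)
9G: (10, 41) + (77, 12). λ = (12 - 41)/(77 - 10) ≡ 60/67 mod 89. 67⁻¹ ≡ 4 (mod 89), so λ ≡ 62.
  x = λ² - 10 - 77 = 3844 - 87 ≡ 19; y = λ·(10 - 19) - 41 ≡ 24. → (19, 24)

(19, 24)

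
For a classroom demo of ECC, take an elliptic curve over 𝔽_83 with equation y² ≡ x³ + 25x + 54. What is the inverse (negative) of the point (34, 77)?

(34, 6)

-(34, 77) = (34, -77 mod 83) = (34, 6).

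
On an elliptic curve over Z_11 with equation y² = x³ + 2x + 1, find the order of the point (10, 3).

2P: tangent at (10, 3): λ = (3·10² + 2)/(2·3) ≡ 5/6. 6⁻¹ ≡ 2 (mod 11), so λ ≡ 5·2 ≡ 10.
  x = λ² - 10 - 10 = 100 - 20 ≡ 3; y = λ·(10 - 3) - 3 ≡ 1. → (3, 1)
3P: (3, 1) + (10, 3). λ = (3 - 1)/(10 - 3) ≡ 2/7 mod 11. 7⁻¹ ≡ 8 (mod 11), so λ ≡ 5.
  x = λ² - 3 - 10 = 25 - 13 ≡ 1; y = λ·(3 - 1) - 1 ≡ 9. → (1, 9)
4P: (1, 9) + (10, 3). λ = (3 - 9)/(10 - 1) ≡ 5/9 mod 11. 9⁻¹ ≡ 5 (mod 11), so λ ≡ 3.
  x = λ² - 1 - 10 = 9 - 11 ≡ 9; y = λ·(1 - 9) - 9 ≡ 0. → (9, 0)
5P: (9, 0) + (10, 3). λ = (3 - 0)/(10 - 9) ≡ 3/1 mod 11. 1⁻¹ ≡ 1 (mod 11), so λ ≡ 3.
  x = λ² - 9 - 10 = 9 - 19 ≡ 1; y = λ·(9 - 1) - 0 ≡ 2. → (1, 2)
6P: (1, 2) + (10, 3). λ = (3 - 2)/(10 - 1) ≡ 1/9 mod 11. 9⁻¹ ≡ 5 (mod 11), so λ ≡ 5.
  x = λ² - 1 - 10 = 25 - 11 ≡ 3; y = λ·(1 - 3) - 2 ≡ 10. → (3, 10)
7P: (3, 10) + (10, 3). λ = (3 - 10)/(10 - 3) ≡ 4/7 mod 11. 7⁻¹ ≡ 8 (mod 11), so λ ≡ 10.
  x = λ² - 3 - 10 = 100 - 13 ≡ 10; y = λ·(3 - 10) - 10 ≡ 8. → (10, 8)
8P: (10, 8) + (10, 3): same x and y₁ ≡ -y₂, so the sum is O.
8P = O, so the order is 8.

8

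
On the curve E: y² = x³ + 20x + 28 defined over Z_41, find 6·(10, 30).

Write Q = (10, 30).
Double-and-add on 6 = (110)₂. Start with Q = (10, 30) for the leading 1-bit.
double: tangent at (10, 30): λ = (3·10² + 20)/(2·30) ≡ 33/19. 19⁻¹ ≡ 13 (mod 41), so λ ≡ 33·13 ≡ 19.
  x = λ² - 10 - 10 = 361 - 20 ≡ 13; y = λ·(10 - 13) - 30 ≡ 36. → (13, 36)
add Q: (13, 36) + (10, 30). λ = (30 - 36)/(10 - 13) ≡ 35/38 mod 41. 38⁻¹ ≡ 27 (mod 41), so λ ≡ 2.
  x = λ² - 13 - 10 = 4 - 23 ≡ 22; y = λ·(13 - 22) - 36 ≡ 28. → (22, 28)
double: tangent at (22, 28): λ = (3·22² + 20)/(2·28) ≡ 37/15. 15⁻¹ ≡ 11 (mod 41), so λ ≡ 37·11 ≡ 38.
  x = λ² - 22 - 22 = 1444 - 44 ≡ 6; y = λ·(22 - 6) - 28 ≡ 6. → (6, 6)

(6, 6)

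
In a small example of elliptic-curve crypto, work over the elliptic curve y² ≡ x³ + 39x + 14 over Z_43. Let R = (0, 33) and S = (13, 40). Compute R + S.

(0, 33) + (13, 40). λ = (40 - 33)/(13 - 0) ≡ 7/13 mod 43. 13⁻¹ ≡ 10 (mod 43) since 13·10 = 130 ≡ 1, so λ ≡ 27.
  x = λ² - 0 - 13 = 729 - 13 ≡ 28; y = λ·(0 - 28) - 33 ≡ 28. → (28, 28)

(28, 28)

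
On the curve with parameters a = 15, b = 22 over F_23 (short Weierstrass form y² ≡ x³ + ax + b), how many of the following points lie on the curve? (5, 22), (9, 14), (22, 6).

(5, 22): 22² ≡ 1, rhs ≡ 15 → off.
(9, 14): 14² ≡ 12, rhs ≡ 12 → on.
(22, 6): 6² ≡ 13, rhs ≡ 6 → off.

1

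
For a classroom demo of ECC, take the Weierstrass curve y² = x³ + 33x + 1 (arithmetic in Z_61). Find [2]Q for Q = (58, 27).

(11, 32)

tangent at (58, 27): λ = (3·58² + 33)/(2·27) ≡ 60/54. 54⁻¹ ≡ 26 (mod 61), so λ ≡ 60·26 ≡ 35.
  x = λ² - 58 - 58 = 1225 - 116 ≡ 11; y = λ·(58 - 11) - 27 ≡ 32. → (11, 32)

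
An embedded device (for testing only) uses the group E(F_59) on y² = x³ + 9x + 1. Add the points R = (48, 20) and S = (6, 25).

(48, 20) + (6, 25). λ = (25 - 20)/(6 - 48) ≡ 5/17 mod 59. 17⁻¹ ≡ 7 (mod 59) since 17·7 = 119 ≡ 1, so λ ≡ 35.
  x = λ² - 48 - 6 = 1225 - 54 ≡ 50; y = λ·(48 - 50) - 20 ≡ 28. → (50, 28)

(50, 28)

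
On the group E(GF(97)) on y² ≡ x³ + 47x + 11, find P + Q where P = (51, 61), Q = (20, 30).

(27, 60)

(51, 61) + (20, 30). λ = (30 - 61)/(20 - 51) ≡ 66/66 mod 97. 66⁻¹ ≡ 25 (mod 97), so λ ≡ 1.
  x = λ² - 51 - 20 = 1 - 71 ≡ 27; y = λ·(51 - 27) - 61 ≡ 60. → (27, 60)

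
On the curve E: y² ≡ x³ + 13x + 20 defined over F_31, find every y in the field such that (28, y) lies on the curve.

4, 27

x³ + 13x + 20 = 22336 ≡ 16 (mod 31).
Square roots of 16 mod 31: 4 and 27 (since 4² = 16 ≡ 16).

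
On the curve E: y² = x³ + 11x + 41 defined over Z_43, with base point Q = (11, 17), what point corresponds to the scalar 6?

(16, 23)

Repeated addition: build up to 6Q.
2Q: tangent at (11, 17): λ = (3·11² + 11)/(2·17) ≡ 30/34. 34⁻¹ ≡ 19 (mod 43), so λ ≡ 30·19 ≡ 11.
  x = λ² - 11 - 11 = 121 - 22 ≡ 13; y = λ·(11 - 13) - 17 ≡ 4. → (13, 4)
3Q: (13, 4) + (11, 17). λ = (17 - 4)/(11 - 13) ≡ 13/41 mod 43. 41⁻¹ ≡ 21 (mod 43) since 41·21 = 861 ≡ 1, so λ ≡ 15.
  x = λ² - 13 - 11 = 225 - 24 ≡ 29; y = λ·(13 - 29) - 4 ≡ 14. → (29, 14)
4Q: (29, 14) + (11, 17). λ = (17 - 14)/(11 - 29) ≡ 3/25 mod 43. 25⁻¹ ≡ 31 (mod 43), so λ ≡ 7.
  x = λ² - 29 - 11 = 49 - 40 ≡ 9; y = λ·(29 - 9) - 14 ≡ 40. → (9, 40)
5Q: (9, 40) + (11, 17). λ = (17 - 40)/(11 - 9) ≡ 20/2 mod 43. 2⁻¹ ≡ 22 (mod 43), so λ ≡ 10.
  x = λ² - 9 - 11 = 100 - 20 ≡ 37; y = λ·(9 - 37) - 40 ≡ 24. → (37, 24)
6Q: (37, 24) + (11, 17). λ = (17 - 24)/(11 - 37) ≡ 36/17 mod 43. 17⁻¹ ≡ 38 (mod 43), so λ ≡ 35.
  x = λ² - 37 - 11 = 1225 - 48 ≡ 16; y = λ·(37 - 16) - 24 ≡ 23. → (16, 23)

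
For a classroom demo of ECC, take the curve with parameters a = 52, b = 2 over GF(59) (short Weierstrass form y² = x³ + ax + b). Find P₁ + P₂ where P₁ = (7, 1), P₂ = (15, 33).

(7, 1) + (15, 33). λ = (33 - 1)/(15 - 7) ≡ 32/8 mod 59. 8⁻¹ ≡ 37 (mod 59), so λ ≡ 4.
  x = λ² - 7 - 15 = 16 - 22 ≡ 53; y = λ·(7 - 53) - 1 ≡ 51. → (53, 51)

(53, 51)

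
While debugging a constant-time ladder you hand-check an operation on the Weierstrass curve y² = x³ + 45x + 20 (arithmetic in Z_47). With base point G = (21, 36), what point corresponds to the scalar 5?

(35, 14)

Double-and-add on 5 = (101)₂. Start with G = (21, 36) for the leading 1-bit.
double: tangent at (21, 36): λ = (3·21² + 45)/(2·36) ≡ 5/25. 25⁻¹ ≡ 32 (mod 47), so λ ≡ 5·32 ≡ 19.
  x = λ² - 21 - 21 = 361 - 42 ≡ 37; y = λ·(21 - 37) - 36 ≡ 36. → (37, 36)
double: tangent at (37, 36): λ = (3·37² + 45)/(2·36) ≡ 16/25. 25⁻¹ ≡ 32 (mod 47), so λ ≡ 16·32 ≡ 42.
  x = λ² - 37 - 37 = 1764 - 74 ≡ 45; y = λ·(37 - 45) - 36 ≡ 4. → (45, 4)
add G: (45, 4) + (21, 36). λ = (36 - 4)/(21 - 45) ≡ 32/23 mod 47. 23⁻¹ ≡ 45 (mod 47), so λ ≡ 30.
  x = λ² - 45 - 21 = 900 - 66 ≡ 35; y = λ·(45 - 35) - 4 ≡ 14. → (35, 14)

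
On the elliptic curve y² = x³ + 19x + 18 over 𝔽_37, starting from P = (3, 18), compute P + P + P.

Repeated addition: build up to 3P.
2P: tangent at (3, 18): λ = (3·3² + 19)/(2·18) ≡ 9/36. 36⁻¹ ≡ 36 (mod 37), so λ ≡ 9·36 ≡ 28.
  x = λ² - 3 - 3 = 784 - 6 ≡ 1; y = λ·(3 - 1) - 18 ≡ 1. → (1, 1)
3P: (1, 1) + (3, 18). λ = (18 - 1)/(3 - 1) ≡ 17/2 mod 37. 2⁻¹ ≡ 19 (mod 37) since 2·19 = 38 ≡ 1, so λ ≡ 27.
  x = λ² - 1 - 3 = 729 - 4 ≡ 22; y = λ·(1 - 22) - 1 ≡ 24. → (22, 24)

(22, 24)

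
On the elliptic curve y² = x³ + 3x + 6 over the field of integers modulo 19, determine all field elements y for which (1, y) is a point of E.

x³ + 3x + 6 = 10 ≡ 10 (mod 19).
10 is a non-residue mod 19; no y exists.

none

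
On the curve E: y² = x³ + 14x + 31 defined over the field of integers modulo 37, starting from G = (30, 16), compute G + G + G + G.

(34, 6)

Double-and-add on 4 = (100)₂. Start with G = (30, 16) for the leading 1-bit.
double: tangent at (30, 16): λ = (3·30² + 14)/(2·16) ≡ 13/32. 32⁻¹ ≡ 22 (mod 37), so λ ≡ 13·22 ≡ 27.
  x = λ² - 30 - 30 = 729 - 60 ≡ 3; y = λ·(30 - 3) - 16 ≡ 10. → (3, 10)
double: tangent at (3, 10): λ = (3·3² + 14)/(2·10) ≡ 4/20. 20⁻¹ ≡ 13 (mod 37), so λ ≡ 4·13 ≡ 15.
  x = λ² - 3 - 3 = 225 - 6 ≡ 34; y = λ·(3 - 34) - 10 ≡ 6. → (34, 6)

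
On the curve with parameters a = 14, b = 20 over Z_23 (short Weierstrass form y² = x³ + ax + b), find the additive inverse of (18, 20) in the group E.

-(18, 20) = (18, -20 mod 23) = (18, 3).

(18, 3)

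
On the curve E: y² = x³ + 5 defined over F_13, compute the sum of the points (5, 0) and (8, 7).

(5, 0) + (8, 7). λ = (7 - 0)/(8 - 5) ≡ 7/3 mod 13. 3⁻¹ ≡ 9 (mod 13), so λ ≡ 11.
  x = λ² - 5 - 8 = 121 - 13 ≡ 4; y = λ·(5 - 4) - 0 ≡ 11. → (4, 11)

(4, 11)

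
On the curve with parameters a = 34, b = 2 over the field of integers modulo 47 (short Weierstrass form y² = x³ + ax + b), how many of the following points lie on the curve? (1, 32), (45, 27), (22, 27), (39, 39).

3

(1, 32): 32² ≡ 37, rhs ≡ 37 → on.
(45, 27): 27² ≡ 24, rhs ≡ 20 → off.
(22, 27): 27² ≡ 24, rhs ≡ 24 → on.
(39, 39): 39² ≡ 17, rhs ≡ 17 → on.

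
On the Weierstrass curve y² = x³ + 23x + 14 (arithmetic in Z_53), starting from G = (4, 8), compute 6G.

Double-and-add on 6 = (110)₂. Start with G = (4, 8) for the leading 1-bit.
double: tangent at (4, 8): λ = (3·4² + 23)/(2·8) ≡ 18/16. 16⁻¹ ≡ 10 (mod 53) since 16·10 = 160 ≡ 1, so λ ≡ 18·10 ≡ 21.
  x = λ² - 4 - 4 = 441 - 8 ≡ 9; y = λ·(4 - 9) - 8 ≡ 46. → (9, 46)
add G: (9, 46) + (4, 8). λ = (8 - 46)/(4 - 9) ≡ 15/48 mod 53. 48⁻¹ ≡ 21 (mod 53), so λ ≡ 50.
  x = λ² - 9 - 4 = 2500 - 13 ≡ 49; y = λ·(9 - 49) - 46 ≡ 21. → (49, 21)
double: tangent at (49, 21): λ = (3·49² + 23)/(2·21) ≡ 18/42. 42⁻¹ ≡ 24 (mod 53), so λ ≡ 18·24 ≡ 8.
  x = λ² - 49 - 49 = 64 - 98 ≡ 19; y = λ·(49 - 19) - 21 ≡ 7. → (19, 7)

(19, 7)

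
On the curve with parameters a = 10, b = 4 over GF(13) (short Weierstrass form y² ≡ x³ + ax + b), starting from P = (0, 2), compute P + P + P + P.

(10, 5)

Repeated addition: build up to 4P.
2P: tangent at (0, 2): λ = (3·0² + 10)/(2·2) ≡ 10/4. 4⁻¹ ≡ 10 (mod 13) since 4·10 = 40 ≡ 1, so λ ≡ 10·10 ≡ 9.
  x = λ² - 0 - 0 = 81 - 0 ≡ 3; y = λ·(0 - 3) - 2 ≡ 10. → (3, 10)
3P: (3, 10) + (0, 2). λ = (2 - 10)/(0 - 3) ≡ 5/10 mod 13. 10⁻¹ ≡ 4 (mod 13), so λ ≡ 7.
  x = λ² - 3 - 0 = 49 - 3 ≡ 7; y = λ·(3 - 7) - 10 ≡ 1. → (7, 1)
4P: (7, 1) + (0, 2). λ = (2 - 1)/(0 - 7) ≡ 1/6 mod 13. 6⁻¹ ≡ 11 (mod 13), so λ ≡ 11.
  x = λ² - 7 - 0 = 121 - 7 ≡ 10; y = λ·(7 - 10) - 1 ≡ 5. → (10, 5)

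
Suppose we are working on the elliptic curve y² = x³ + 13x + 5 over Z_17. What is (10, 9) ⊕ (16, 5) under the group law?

(10, 9) + (16, 5). λ = (5 - 9)/(16 - 10) ≡ 13/6 mod 17. 6⁻¹ ≡ 3 (mod 17), so λ ≡ 5.
  x = λ² - 10 - 16 = 25 - 26 ≡ 16; y = λ·(10 - 16) - 9 ≡ 12. → (16, 12)

(16, 12)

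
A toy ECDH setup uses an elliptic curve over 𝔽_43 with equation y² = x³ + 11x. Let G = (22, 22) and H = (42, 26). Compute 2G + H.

(32, 15)

First 2G:
Repeated addition: build up to 2G.
2G: tangent at (22, 22): λ = (3·22² + 11)/(2·22) ≡ 1/1. 1⁻¹ ≡ 1 (mod 43), so λ ≡ 1·1 ≡ 1.
  x = λ² - 22 - 22 = 1 - 44 ≡ 0; y = λ·(22 - 0) - 22 ≡ 0. → (0, 0)
2G = (0, 0).
Finally 2G + H:
(0, 0) + (42, 26). λ = (26 - 0)/(42 - 0) ≡ 26/42 mod 43. 42⁻¹ ≡ 42 (mod 43), so λ ≡ 17.
  x = λ² - 0 - 42 = 289 - 42 ≡ 32; y = λ·(0 - 32) - 0 ≡ 15. → (32, 15)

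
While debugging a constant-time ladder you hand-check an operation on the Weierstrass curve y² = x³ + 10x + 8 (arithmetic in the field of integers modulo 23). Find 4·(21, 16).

Write P = (21, 16).
Double-and-add on 4 = (100)₂. Start with P = (21, 16) for the leading 1-bit.
double: tangent at (21, 16): λ = (3·21² + 10)/(2·16) ≡ 22/9. 9⁻¹ ≡ 18 (mod 23), so λ ≡ 22·18 ≡ 5.
  x = λ² - 21 - 21 = 25 - 42 ≡ 6; y = λ·(21 - 6) - 16 ≡ 13. → (6, 13)
double: tangent at (6, 13): λ = (3·6² + 10)/(2·13) ≡ 3/3. 3⁻¹ ≡ 8 (mod 23) since 3·8 = 24 ≡ 1, so λ ≡ 3·8 ≡ 1.
  x = λ² - 6 - 6 = 1 - 12 ≡ 12; y = λ·(6 - 12) - 13 ≡ 4. → (12, 4)

(12, 4)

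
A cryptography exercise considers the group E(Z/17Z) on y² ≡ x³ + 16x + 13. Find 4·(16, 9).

(6, 6)

Write Q = (16, 9).
Double-and-add on 4 = (100)₂. Start with Q = (16, 9) for the leading 1-bit.
double: tangent at (16, 9): λ = (3·16² + 16)/(2·9) ≡ 2/1. 1⁻¹ ≡ 1 (mod 17) since 1·1 = 1 ≡ 1, so λ ≡ 2·1 ≡ 2.
  x = λ² - 16 - 16 = 4 - 32 ≡ 6; y = λ·(16 - 6) - 9 ≡ 11. → (6, 11)
double: tangent at (6, 11): λ = (3·6² + 16)/(2·11) ≡ 5/5. 5⁻¹ ≡ 7 (mod 17) since 5·7 = 35 ≡ 1, so λ ≡ 5·7 ≡ 1.
  x = λ² - 6 - 6 = 1 - 12 ≡ 6; y = λ·(6 - 6) - 11 ≡ 6. → (6, 6)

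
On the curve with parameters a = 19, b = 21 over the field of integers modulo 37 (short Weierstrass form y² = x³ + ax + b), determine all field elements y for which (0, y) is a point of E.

13, 24

x³ + 19x + 21 = 21 ≡ 21 (mod 37).
Square roots of 21 mod 37: 13 and 24 (since 13² = 169 ≡ 21).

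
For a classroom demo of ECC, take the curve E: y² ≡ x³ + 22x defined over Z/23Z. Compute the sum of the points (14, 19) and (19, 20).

(14, 19) + (19, 20). λ = (20 - 19)/(19 - 14) ≡ 1/5 mod 23. 5⁻¹ ≡ 14 (mod 23) since 5·14 = 70 ≡ 1, so λ ≡ 14.
  x = λ² - 14 - 19 = 196 - 33 ≡ 2; y = λ·(14 - 2) - 19 ≡ 11. → (2, 11)

(2, 11)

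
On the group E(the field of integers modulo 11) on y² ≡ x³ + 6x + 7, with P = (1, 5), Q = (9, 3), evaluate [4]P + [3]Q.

(9, 8)

First 4P:
Repeated addition: build up to 4P.
2P: tangent at (1, 5): λ = (3·1² + 6)/(2·5) ≡ 9/10. 10⁻¹ ≡ 10 (mod 11), so λ ≡ 9·10 ≡ 2.
  x = λ² - 1 - 1 = 4 - 2 ≡ 2; y = λ·(1 - 2) - 5 ≡ 4. → (2, 4)
3P: (2, 4) + (1, 5). λ = (5 - 4)/(1 - 2) ≡ 1/10 mod 11. 10⁻¹ ≡ 10 (mod 11) since 10·10 = 100 ≡ 1, so λ ≡ 10.
  x = λ² - 2 - 1 = 100 - 3 ≡ 9; y = λ·(2 - 9) - 4 ≡ 3. → (9, 3)
4P: (9, 3) + (1, 5). λ = (5 - 3)/(1 - 9) ≡ 2/3 mod 11. 3⁻¹ ≡ 4 (mod 11), so λ ≡ 8.
  x = λ² - 9 - 1 = 64 - 10 ≡ 10; y = λ·(9 - 10) - 3 ≡ 0. → (10, 0)
4P = (10, 0).
Next 3Q:
Repeated addition: build up to 3Q.
2Q: tangent at (9, 3): λ = (3·9² + 6)/(2·3) ≡ 7/6. 6⁻¹ ≡ 2 (mod 11) since 6·2 = 12 ≡ 1, so λ ≡ 7·2 ≡ 3.
  x = λ² - 9 - 9 = 9 - 18 ≡ 2; y = λ·(9 - 2) - 3 ≡ 7. → (2, 7)
3Q: (2, 7) + (9, 3). λ = (3 - 7)/(9 - 2) ≡ 7/7 mod 11. 7⁻¹ ≡ 8 (mod 11), so λ ≡ 1.
  x = λ² - 2 - 9 = 1 - 11 ≡ 1; y = λ·(2 - 1) - 7 ≡ 5. → (1, 5)
3Q = (1, 5).
Finally 4P + 3Q:
(10, 0) + (1, 5). λ = (5 - 0)/(1 - 10) ≡ 5/2 mod 11. 2⁻¹ ≡ 6 (mod 11), so λ ≡ 8.
  x = λ² - 10 - 1 = 64 - 11 ≡ 9; y = λ·(10 - 9) - 0 ≡ 8. → (9, 8)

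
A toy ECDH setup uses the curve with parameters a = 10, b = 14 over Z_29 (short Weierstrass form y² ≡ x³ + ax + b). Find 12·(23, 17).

(22, 6)

Write P = (23, 17).
Double-and-add on 12 = (1100)₂. Start with P = (23, 17) for the leading 1-bit.
double: tangent at (23, 17): λ = (3·23² + 10)/(2·17) ≡ 2/5. 5⁻¹ ≡ 6 (mod 29) since 5·6 = 30 ≡ 1, so λ ≡ 2·6 ≡ 12.
  x = λ² - 23 - 23 = 144 - 46 ≡ 11; y = λ·(23 - 11) - 17 ≡ 11. → (11, 11)
add P: (11, 11) + (23, 17). λ = (17 - 11)/(23 - 11) ≡ 6/12 mod 29. 12⁻¹ ≡ 17 (mod 29) since 12·17 = 204 ≡ 1, so λ ≡ 15.
  x = λ² - 11 - 23 = 225 - 34 ≡ 17; y = λ·(11 - 17) - 11 ≡ 15. → (17, 15)
double: tangent at (17, 15): λ = (3·17² + 10)/(2·15) ≡ 7/1. 1⁻¹ ≡ 1 (mod 29), so λ ≡ 7·1 ≡ 7.
  x = λ² - 17 - 17 = 49 - 34 ≡ 15; y = λ·(17 - 15) - 15 ≡ 28. → (15, 28)
double: tangent at (15, 28): λ = (3·15² + 10)/(2·28) ≡ 18/27. 27⁻¹ ≡ 14 (mod 29), so λ ≡ 18·14 ≡ 20.
  x = λ² - 15 - 15 = 400 - 30 ≡ 22; y = λ·(15 - 22) - 28 ≡ 6. → (22, 6)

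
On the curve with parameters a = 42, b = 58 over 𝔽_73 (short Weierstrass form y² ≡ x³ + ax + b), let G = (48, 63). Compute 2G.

tangent at (48, 63): λ = (3·48² + 42)/(2·63) ≡ 19/53. 53⁻¹ ≡ 62 (mod 73), so λ ≡ 19·62 ≡ 10.
  x = λ² - 48 - 48 = 100 - 96 ≡ 4; y = λ·(48 - 4) - 63 ≡ 12. → (4, 12)

(4, 12)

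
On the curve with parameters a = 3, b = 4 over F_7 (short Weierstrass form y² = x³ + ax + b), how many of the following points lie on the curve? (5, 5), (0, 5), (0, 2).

(5, 5): 5² ≡ 4, rhs ≡ 4 → on.
(0, 5): 5² ≡ 4, rhs ≡ 4 → on.
(0, 2): 2² ≡ 4, rhs ≡ 4 → on.

3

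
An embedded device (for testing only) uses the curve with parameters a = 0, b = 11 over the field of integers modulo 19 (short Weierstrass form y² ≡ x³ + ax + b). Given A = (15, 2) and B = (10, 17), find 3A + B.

(13, 17)

First 3A:
Repeated addition: build up to 3A.
2A: tangent at (15, 2): λ = (3·15² + 0)/(2·2) ≡ 10/4. 4⁻¹ ≡ 5 (mod 19) since 4·5 = 20 ≡ 1, so λ ≡ 10·5 ≡ 12.
  x = λ² - 15 - 15 = 144 - 30 ≡ 0; y = λ·(15 - 0) - 2 ≡ 7. → (0, 7)
3A: (0, 7) + (15, 2). λ = (2 - 7)/(15 - 0) ≡ 14/15 mod 19. 15⁻¹ ≡ 14 (mod 19) since 15·14 = 210 ≡ 1, so λ ≡ 6.
  x = λ² - 0 - 15 = 36 - 15 ≡ 2; y = λ·(0 - 2) - 7 ≡ 0. → (2, 0)
3A = (2, 0).
Finally 3A + B:
(2, 0) + (10, 17). λ = (17 - 0)/(10 - 2) ≡ 17/8 mod 19. 8⁻¹ ≡ 12 (mod 19), so λ ≡ 14.
  x = λ² - 2 - 10 = 196 - 12 ≡ 13; y = λ·(2 - 13) - 0 ≡ 17. → (13, 17)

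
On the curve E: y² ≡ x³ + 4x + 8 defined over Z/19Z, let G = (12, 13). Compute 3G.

(3, 3)

Repeated addition: build up to 3G.
2G: tangent at (12, 13): λ = (3·12² + 4)/(2·13) ≡ 18/7. 7⁻¹ ≡ 11 (mod 19) since 7·11 = 77 ≡ 1, so λ ≡ 18·11 ≡ 8.
  x = λ² - 12 - 12 = 64 - 24 ≡ 2; y = λ·(12 - 2) - 13 ≡ 10. → (2, 10)
3G: (2, 10) + (12, 13). λ = (13 - 10)/(12 - 2) ≡ 3/10 mod 19. 10⁻¹ ≡ 2 (mod 19), so λ ≡ 6.
  x = λ² - 2 - 12 = 36 - 14 ≡ 3; y = λ·(2 - 3) - 10 ≡ 3. → (3, 3)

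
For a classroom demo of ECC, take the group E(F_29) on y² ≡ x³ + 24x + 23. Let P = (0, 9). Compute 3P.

Repeated addition: build up to 3P.
2P: tangent at (0, 9): λ = (3·0² + 24)/(2·9) ≡ 24/18. 18⁻¹ ≡ 21 (mod 29), so λ ≡ 24·21 ≡ 11.
  x = λ² - 0 - 0 = 121 - 0 ≡ 5; y = λ·(0 - 5) - 9 ≡ 23. → (5, 23)
3P: (5, 23) + (0, 9). λ = (9 - 23)/(0 - 5) ≡ 15/24 mod 29. 24⁻¹ ≡ 23 (mod 29) since 24·23 = 552 ≡ 1, so λ ≡ 26.
  x = λ² - 5 - 0 = 676 - 5 ≡ 4; y = λ·(5 - 4) - 23 ≡ 3. → (4, 3)

(4, 3)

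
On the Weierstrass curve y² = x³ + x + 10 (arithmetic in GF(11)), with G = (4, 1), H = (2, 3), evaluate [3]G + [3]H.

(4, 1)

First 3G:
Repeated addition: build up to 3G.
2G: tangent at (4, 1): λ = (3·4² + 1)/(2·1) ≡ 5/2. 2⁻¹ ≡ 6 (mod 11) since 2·6 = 12 ≡ 1, so λ ≡ 5·6 ≡ 8.
  x = λ² - 4 - 4 = 64 - 8 ≡ 1; y = λ·(4 - 1) - 1 ≡ 1. → (1, 1)
3G: (1, 1) + (4, 1). λ = (1 - 1)/(4 - 1) ≡ 0/3 mod 11. 3⁻¹ ≡ 4 (mod 11), so λ ≡ 0.
  x = λ² - 1 - 4 = 0 - 5 ≡ 6; y = λ·(1 - 6) - 1 ≡ 10. → (6, 10)
3G = (6, 10).
Next 3H:
Repeated addition: build up to 3H.
2H: tangent at (2, 3): λ = (3·2² + 1)/(2·3) ≡ 2/6. 6⁻¹ ≡ 2 (mod 11) since 6·2 = 12 ≡ 1, so λ ≡ 2·2 ≡ 4.
  x = λ² - 2 - 2 = 16 - 4 ≡ 1; y = λ·(2 - 1) - 3 ≡ 1. → (1, 1)
3H: (1, 1) + (2, 3). λ = (3 - 1)/(2 - 1) ≡ 2/1 mod 11. 1⁻¹ ≡ 1 (mod 11) since 1·1 = 1 ≡ 1, so λ ≡ 2.
  x = λ² - 1 - 2 = 4 - 3 ≡ 1; y = λ·(1 - 1) - 1 ≡ 10. → (1, 10)
3H = (1, 10).
Finally 3G + 3H:
(6, 10) + (1, 10). λ = (10 - 10)/(1 - 6) ≡ 0/6 mod 11. 6⁻¹ ≡ 2 (mod 11), so λ ≡ 0.
  x = λ² - 6 - 1 = 0 - 7 ≡ 4; y = λ·(6 - 4) - 10 ≡ 1. → (4, 1)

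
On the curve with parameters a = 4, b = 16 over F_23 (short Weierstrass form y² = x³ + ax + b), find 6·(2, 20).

(21, 0)

Write G = (2, 20).
Repeated addition: build up to 6G.
2G: tangent at (2, 20): λ = (3·2² + 4)/(2·20) ≡ 16/17. 17⁻¹ ≡ 19 (mod 23) since 17·19 = 323 ≡ 1, so λ ≡ 16·19 ≡ 5.
  x = λ² - 2 - 2 = 25 - 4 ≡ 21; y = λ·(2 - 21) - 20 ≡ 0. → (21, 0)
3G: (21, 0) + (2, 20). λ = (20 - 0)/(2 - 21) ≡ 20/4 mod 23. 4⁻¹ ≡ 6 (mod 23), so λ ≡ 5.
  x = λ² - 21 - 2 = 25 - 23 ≡ 2; y = λ·(21 - 2) - 0 ≡ 3. → (2, 3)
4G: (2, 3) + (2, 20): same x and y₁ ≡ -y₂, so the sum is O.
5G: O + (2, 20) = (2, 20) (identity).
6G: tangent at (2, 20): λ = (3·2² + 4)/(2·20) ≡ 16/17. 17⁻¹ ≡ 19 (mod 23), so λ ≡ 16·19 ≡ 5.
  x = λ² - 2 - 2 = 25 - 4 ≡ 21; y = λ·(2 - 21) - 20 ≡ 0. → (21, 0)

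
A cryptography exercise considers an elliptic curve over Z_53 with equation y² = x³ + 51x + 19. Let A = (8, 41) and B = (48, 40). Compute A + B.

(8, 41) + (48, 40). λ = (40 - 41)/(48 - 8) ≡ 52/40 mod 53. 40⁻¹ ≡ 4 (mod 53) since 40·4 = 160 ≡ 1, so λ ≡ 49.
  x = λ² - 8 - 48 = 2401 - 56 ≡ 13; y = λ·(8 - 13) - 41 ≡ 32. → (13, 32)

(13, 32)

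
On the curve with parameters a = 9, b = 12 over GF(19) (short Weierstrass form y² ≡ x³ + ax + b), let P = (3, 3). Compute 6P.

Repeated addition: build up to 6P.
2P: tangent at (3, 3): λ = (3·3² + 9)/(2·3) ≡ 17/6. 6⁻¹ ≡ 16 (mod 19), so λ ≡ 17·16 ≡ 6.
  x = λ² - 3 - 3 = 36 - 6 ≡ 11; y = λ·(3 - 11) - 3 ≡ 6. → (11, 6)
3P: (11, 6) + (3, 3). λ = (3 - 6)/(3 - 11) ≡ 16/11 mod 19. 11⁻¹ ≡ 7 (mod 19), so λ ≡ 17.
  x = λ² - 11 - 3 = 289 - 14 ≡ 9; y = λ·(11 - 9) - 6 ≡ 9. → (9, 9)
4P: (9, 9) + (3, 3). λ = (3 - 9)/(3 - 9) ≡ 13/13 mod 19. 13⁻¹ ≡ 3 (mod 19) since 13·3 = 39 ≡ 1, so λ ≡ 1.
  x = λ² - 9 - 3 = 1 - 12 ≡ 8; y = λ·(9 - 8) - 9 ≡ 11. → (8, 11)
5P: (8, 11) + (3, 3). λ = (3 - 11)/(3 - 8) ≡ 11/14 mod 19. 14⁻¹ ≡ 15 (mod 19), so λ ≡ 13.
  x = λ² - 8 - 3 = 169 - 11 ≡ 6; y = λ·(8 - 6) - 11 ≡ 15. → (6, 15)
6P: (6, 15) + (3, 3). λ = (3 - 15)/(3 - 6) ≡ 7/16 mod 19. 16⁻¹ ≡ 6 (mod 19) since 16·6 = 96 ≡ 1, so λ ≡ 4.
  x = λ² - 6 - 3 = 16 - 9 ≡ 7; y = λ·(6 - 7) - 15 ≡ 0. → (7, 0)

(7, 0)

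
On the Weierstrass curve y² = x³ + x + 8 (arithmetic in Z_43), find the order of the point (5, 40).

2P: tangent at (5, 40): λ = (3·5² + 1)/(2·40) ≡ 33/37. 37⁻¹ ≡ 7 (mod 43) since 37·7 = 259 ≡ 1, so λ ≡ 33·7 ≡ 16.
  x = λ² - 5 - 5 = 256 - 10 ≡ 31; y = λ·(5 - 31) - 40 ≡ 17. → (31, 17)
3P: (31, 17) + (5, 40). λ = (40 - 17)/(5 - 31) ≡ 23/17 mod 43. 17⁻¹ ≡ 38 (mod 43) since 17·38 = 646 ≡ 1, so λ ≡ 14.
  x = λ² - 31 - 5 = 196 - 36 ≡ 31; y = λ·(31 - 31) - 17 ≡ 26. → (31, 26)
4P: (31, 26) + (5, 40). λ = (40 - 26)/(5 - 31) ≡ 14/17 mod 43. 17⁻¹ ≡ 38 (mod 43), so λ ≡ 16.
  x = λ² - 31 - 5 = 256 - 36 ≡ 5; y = λ·(31 - 5) - 26 ≡ 3. → (5, 3)
5P: (5, 3) + (5, 40): same x and y₁ ≡ -y₂, so the sum is the point at infinity.
5P = the point at infinity, so the order is 5.

5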